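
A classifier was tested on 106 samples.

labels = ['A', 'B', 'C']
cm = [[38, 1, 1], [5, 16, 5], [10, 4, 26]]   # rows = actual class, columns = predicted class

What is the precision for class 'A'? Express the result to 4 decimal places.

Take TP from the diagonal, FP from the rest of the 'A' prediction marginal, FN from the rest of the 'A' actual marginal.
precision = TP/(TP+FP).
A: TP=38, FP=5+10=15 → 38/53 = 0.71698

0.7170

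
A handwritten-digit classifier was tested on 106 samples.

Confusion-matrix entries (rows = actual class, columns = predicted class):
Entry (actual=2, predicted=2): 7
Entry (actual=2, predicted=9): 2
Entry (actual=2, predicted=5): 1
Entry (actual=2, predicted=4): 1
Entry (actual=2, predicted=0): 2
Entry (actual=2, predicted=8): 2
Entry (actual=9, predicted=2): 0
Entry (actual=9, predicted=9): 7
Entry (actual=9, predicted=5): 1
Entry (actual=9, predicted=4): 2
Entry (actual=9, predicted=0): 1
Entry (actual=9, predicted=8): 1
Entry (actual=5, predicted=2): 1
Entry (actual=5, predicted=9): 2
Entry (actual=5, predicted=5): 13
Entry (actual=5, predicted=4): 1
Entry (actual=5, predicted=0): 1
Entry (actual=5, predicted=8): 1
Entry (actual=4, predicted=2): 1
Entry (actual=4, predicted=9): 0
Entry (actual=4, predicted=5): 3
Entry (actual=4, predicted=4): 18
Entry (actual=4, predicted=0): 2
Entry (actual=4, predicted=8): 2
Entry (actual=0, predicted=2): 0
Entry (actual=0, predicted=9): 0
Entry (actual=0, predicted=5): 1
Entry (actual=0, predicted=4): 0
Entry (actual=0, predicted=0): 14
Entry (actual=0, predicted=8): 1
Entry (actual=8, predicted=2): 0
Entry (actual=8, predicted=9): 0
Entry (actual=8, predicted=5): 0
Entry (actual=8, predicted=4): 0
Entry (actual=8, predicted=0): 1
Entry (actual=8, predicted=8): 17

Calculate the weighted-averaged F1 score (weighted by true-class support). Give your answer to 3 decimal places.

0.710

Per-class F1 score (2·TP/(2·TP+FP+FN)):
  2: TP=7, FP=0+1+1+0+0=2, FN=2+1+1+2+2=8 → 14/24 = 0.5833
  9: TP=7, FP=2+2+0+0+0=4, FN=0+1+2+1+1=5 → 14/23 = 0.6087
  5: TP=13, FP=1+1+3+1+0=6, FN=1+2+1+1+1=6 → 26/38 = 0.6842
  4: TP=18, FP=1+2+1+0+0=4, FN=1+0+3+2+2=8 → 36/48 = 0.7500
  0: TP=14, FP=2+1+1+2+1=7, FN=0+0+1+0+1=2 → 28/37 = 0.7568
  8: TP=17, FP=2+1+1+2+1=7, FN=0+0+0+0+1=1 → 34/42 = 0.8095
Weighted-F1 score = Σ (supportᵢ/N)·F1 scoreᵢ with N=106: (15/106)·0.5833 + (12/106)·0.6087 + (19/106)·0.6842 + (26/106)·0.7500 + (16/106)·0.7568 + (18/106)·0.8095 = 0.710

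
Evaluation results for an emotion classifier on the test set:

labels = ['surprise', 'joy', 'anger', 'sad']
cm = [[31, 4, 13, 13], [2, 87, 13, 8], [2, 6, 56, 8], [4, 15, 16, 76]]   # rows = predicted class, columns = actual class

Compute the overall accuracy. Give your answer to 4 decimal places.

0.7062

Accuracy = trace / total = (31+87+56+76=250) / 354 = 250/354 = 0.7062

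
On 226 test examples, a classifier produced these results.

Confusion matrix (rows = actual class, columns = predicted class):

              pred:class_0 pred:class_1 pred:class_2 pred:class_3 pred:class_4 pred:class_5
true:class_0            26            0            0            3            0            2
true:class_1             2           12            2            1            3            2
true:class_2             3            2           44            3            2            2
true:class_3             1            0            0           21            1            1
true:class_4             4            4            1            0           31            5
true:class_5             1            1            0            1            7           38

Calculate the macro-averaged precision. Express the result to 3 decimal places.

Per-class precision (TP/(TP+FP)):
  class_0: TP=26, FP=2+3+1+4+1=11 → 26/37 = 0.7027
  class_1: TP=12, FP=0+2+0+4+1=7 → 12/19 = 0.6316
  class_2: TP=44, FP=0+2+0+1+0=3 → 44/47 = 0.9362
  class_3: TP=21, FP=3+1+3+0+1=8 → 21/29 = 0.7241
  class_4: TP=31, FP=0+3+2+1+7=13 → 31/44 = 0.7045
  class_5: TP=38, FP=2+2+2+1+5=12 → 38/50 = 0.7600
Macro-precision = mean = (0.7027 + 0.6316 + 0.9362 + 0.7241 + 0.7045 + 0.7600) / 6 = 0.743

0.743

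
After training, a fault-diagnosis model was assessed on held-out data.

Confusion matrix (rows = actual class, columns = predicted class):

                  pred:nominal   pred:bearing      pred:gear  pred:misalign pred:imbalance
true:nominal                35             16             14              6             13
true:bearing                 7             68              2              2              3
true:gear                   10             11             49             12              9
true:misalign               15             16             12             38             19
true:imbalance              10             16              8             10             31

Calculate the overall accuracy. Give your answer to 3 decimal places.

0.512

Accuracy = trace / total = (35+68+49+38+31=221) / 432 = 221/432 = 0.512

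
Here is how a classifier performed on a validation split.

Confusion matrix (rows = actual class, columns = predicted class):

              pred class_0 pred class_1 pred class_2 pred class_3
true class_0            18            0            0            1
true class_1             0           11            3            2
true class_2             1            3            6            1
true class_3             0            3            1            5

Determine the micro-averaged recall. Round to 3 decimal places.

0.727

Micro-averaging pools counts across classes: ΣTP=40, ΣFP=15, ΣFN=15.
Micro-recall = TP/(TP+FN) on pooled counts = 0.727 (equals overall accuracy in single-label multiclass).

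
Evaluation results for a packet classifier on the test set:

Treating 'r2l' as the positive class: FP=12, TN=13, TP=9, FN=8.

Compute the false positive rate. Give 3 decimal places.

FPR = FP/(FP+TN) = 12/(12+13) = 0.480

0.480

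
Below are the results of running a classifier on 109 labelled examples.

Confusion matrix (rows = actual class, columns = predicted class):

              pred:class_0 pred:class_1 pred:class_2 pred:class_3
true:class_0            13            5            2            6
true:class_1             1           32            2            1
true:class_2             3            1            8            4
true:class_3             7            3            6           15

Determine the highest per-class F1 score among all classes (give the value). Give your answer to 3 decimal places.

0.831

Per-class F1 score (2·TP/(2·TP+FP+FN)):
  class_0: TP=13, FP=1+3+7=11, FN=5+2+6=13 → 26/50 = 0.5200
  class_1: TP=32, FP=5+1+3=9, FN=1+2+1=4 → 64/77 = 0.8312
  class_2: TP=8, FP=2+2+6=10, FN=3+1+4=8 → 16/34 = 0.4706
  class_3: TP=15, FP=6+1+4=11, FN=7+3+6=16 → 30/57 = 0.5263
Highest is class 'class_1' with F1 score = 0.831.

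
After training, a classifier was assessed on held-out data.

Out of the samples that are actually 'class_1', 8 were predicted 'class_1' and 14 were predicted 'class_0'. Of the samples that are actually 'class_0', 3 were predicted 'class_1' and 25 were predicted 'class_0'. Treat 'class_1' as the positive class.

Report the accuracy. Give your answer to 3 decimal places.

0.660

Accuracy = (TP+TN)/N = (8+25)/50 = 0.660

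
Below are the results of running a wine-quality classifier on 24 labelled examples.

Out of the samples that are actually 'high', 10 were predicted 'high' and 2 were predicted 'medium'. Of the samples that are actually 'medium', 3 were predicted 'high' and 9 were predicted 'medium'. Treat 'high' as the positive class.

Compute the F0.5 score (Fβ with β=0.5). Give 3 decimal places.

Fβ = (1+β²)·TP / ((1+β²)·TP + β²·FN + FP), with β²=1/4
= 1.25·10 / (1.25·10 + 0.25·2 + 3) = 0.781

0.781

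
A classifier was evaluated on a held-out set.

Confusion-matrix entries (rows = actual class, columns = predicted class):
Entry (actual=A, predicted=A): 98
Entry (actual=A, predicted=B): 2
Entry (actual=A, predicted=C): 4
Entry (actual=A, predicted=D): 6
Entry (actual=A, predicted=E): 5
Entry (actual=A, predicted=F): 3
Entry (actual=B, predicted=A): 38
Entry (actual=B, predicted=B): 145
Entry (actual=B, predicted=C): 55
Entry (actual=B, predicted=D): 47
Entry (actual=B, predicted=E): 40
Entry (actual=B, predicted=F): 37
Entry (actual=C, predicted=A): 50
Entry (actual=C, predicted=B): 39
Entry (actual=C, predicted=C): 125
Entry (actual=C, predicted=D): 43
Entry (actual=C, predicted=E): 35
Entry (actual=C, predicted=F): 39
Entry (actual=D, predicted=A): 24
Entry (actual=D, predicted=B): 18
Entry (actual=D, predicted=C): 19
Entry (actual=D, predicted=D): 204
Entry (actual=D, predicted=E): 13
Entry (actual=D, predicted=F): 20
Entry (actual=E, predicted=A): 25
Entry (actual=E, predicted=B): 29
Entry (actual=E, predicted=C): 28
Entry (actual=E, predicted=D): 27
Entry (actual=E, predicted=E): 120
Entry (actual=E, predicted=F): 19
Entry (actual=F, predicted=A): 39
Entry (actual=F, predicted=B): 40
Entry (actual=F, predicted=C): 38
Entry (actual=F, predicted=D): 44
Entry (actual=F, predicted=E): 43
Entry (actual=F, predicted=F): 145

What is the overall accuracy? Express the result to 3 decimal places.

Accuracy = trace / total = (98+145+125+204+120+145=837) / 1706 = 837/1706 = 0.491

0.491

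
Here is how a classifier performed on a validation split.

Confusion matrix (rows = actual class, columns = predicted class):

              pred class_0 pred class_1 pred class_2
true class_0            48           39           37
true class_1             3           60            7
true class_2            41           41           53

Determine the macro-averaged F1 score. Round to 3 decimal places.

Per-class F1 score (2·TP/(2·TP+FP+FN)):
  class_0: TP=48, FP=3+41=44, FN=39+37=76 → 96/216 = 0.4444
  class_1: TP=60, FP=39+41=80, FN=3+7=10 → 120/210 = 0.5714
  class_2: TP=53, FP=37+7=44, FN=41+41=82 → 106/232 = 0.4569
Macro-F1 score = mean = (0.4444 + 0.5714 + 0.4569) / 3 = 0.491

0.491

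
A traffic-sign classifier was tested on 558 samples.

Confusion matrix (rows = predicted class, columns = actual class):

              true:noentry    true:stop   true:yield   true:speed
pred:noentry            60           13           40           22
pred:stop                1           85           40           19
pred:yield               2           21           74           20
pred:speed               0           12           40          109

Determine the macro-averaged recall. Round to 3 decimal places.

Per-class recall (TP/(TP+FN)):
  noentry: TP=60, FN=1+2+0=3 → 60/63 = 0.9524
  stop: TP=85, FN=13+21+12=46 → 85/131 = 0.6489
  yield: TP=74, FN=40+40+40=120 → 74/194 = 0.3814
  speed: TP=109, FN=22+19+20=61 → 109/170 = 0.6412
Macro-recall = mean = (0.9524 + 0.6489 + 0.3814 + 0.6412) / 4 = 0.656

0.656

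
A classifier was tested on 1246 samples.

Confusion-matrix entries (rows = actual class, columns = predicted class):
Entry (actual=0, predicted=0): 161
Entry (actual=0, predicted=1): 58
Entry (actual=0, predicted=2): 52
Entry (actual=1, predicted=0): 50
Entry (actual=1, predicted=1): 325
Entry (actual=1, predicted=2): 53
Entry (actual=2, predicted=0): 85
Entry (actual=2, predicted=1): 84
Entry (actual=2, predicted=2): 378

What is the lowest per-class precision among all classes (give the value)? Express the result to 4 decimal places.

0.5439

Per-class precision (TP/(TP+FP)):
  0: TP=161, FP=50+85=135 → 161/296 = 0.54392
  1: TP=325, FP=58+84=142 → 325/467 = 0.69593
  2: TP=378, FP=52+53=105 → 378/483 = 0.78261
Lowest is class '0' with precision = 0.5439.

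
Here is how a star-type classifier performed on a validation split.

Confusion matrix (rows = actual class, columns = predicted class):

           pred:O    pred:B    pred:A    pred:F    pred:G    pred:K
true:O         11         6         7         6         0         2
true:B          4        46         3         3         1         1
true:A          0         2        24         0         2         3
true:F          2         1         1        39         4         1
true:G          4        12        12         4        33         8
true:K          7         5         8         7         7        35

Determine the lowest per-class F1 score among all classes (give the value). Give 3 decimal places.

Per-class F1 score (2·TP/(2·TP+FP+FN)):
  O: TP=11, FP=4+0+2+4+7=17, FN=6+7+6+0+2=21 → 22/60 = 0.3667
  B: TP=46, FP=6+2+1+12+5=26, FN=4+3+3+1+1=12 → 92/130 = 0.7077
  A: TP=24, FP=7+3+1+12+8=31, FN=0+2+0+2+3=7 → 48/86 = 0.5581
  F: TP=39, FP=6+3+0+4+7=20, FN=2+1+1+4+1=9 → 78/107 = 0.7290
  G: TP=33, FP=0+1+2+4+7=14, FN=4+12+12+4+8=40 → 66/120 = 0.5500
  K: TP=35, FP=2+1+3+1+8=15, FN=7+5+8+7+7=34 → 70/119 = 0.5882
Lowest is class 'O' with F1 score = 0.367.

0.367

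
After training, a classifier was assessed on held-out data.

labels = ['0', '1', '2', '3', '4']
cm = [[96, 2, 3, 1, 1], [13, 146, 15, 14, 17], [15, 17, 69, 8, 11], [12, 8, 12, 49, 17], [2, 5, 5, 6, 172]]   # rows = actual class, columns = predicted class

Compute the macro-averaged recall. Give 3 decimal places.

Per-class recall (TP/(TP+FN)):
  0: TP=96, FN=2+3+1+1=7 → 96/103 = 0.9320
  1: TP=146, FN=13+15+14+17=59 → 146/205 = 0.7122
  2: TP=69, FN=15+17+8+11=51 → 69/120 = 0.5750
  3: TP=49, FN=12+8+12+17=49 → 49/98 = 0.5000
  4: TP=172, FN=2+5+5+6=18 → 172/190 = 0.9053
Macro-recall = mean = (0.9320 + 0.7122 + 0.5750 + 0.5000 + 0.9053) / 5 = 0.725

0.725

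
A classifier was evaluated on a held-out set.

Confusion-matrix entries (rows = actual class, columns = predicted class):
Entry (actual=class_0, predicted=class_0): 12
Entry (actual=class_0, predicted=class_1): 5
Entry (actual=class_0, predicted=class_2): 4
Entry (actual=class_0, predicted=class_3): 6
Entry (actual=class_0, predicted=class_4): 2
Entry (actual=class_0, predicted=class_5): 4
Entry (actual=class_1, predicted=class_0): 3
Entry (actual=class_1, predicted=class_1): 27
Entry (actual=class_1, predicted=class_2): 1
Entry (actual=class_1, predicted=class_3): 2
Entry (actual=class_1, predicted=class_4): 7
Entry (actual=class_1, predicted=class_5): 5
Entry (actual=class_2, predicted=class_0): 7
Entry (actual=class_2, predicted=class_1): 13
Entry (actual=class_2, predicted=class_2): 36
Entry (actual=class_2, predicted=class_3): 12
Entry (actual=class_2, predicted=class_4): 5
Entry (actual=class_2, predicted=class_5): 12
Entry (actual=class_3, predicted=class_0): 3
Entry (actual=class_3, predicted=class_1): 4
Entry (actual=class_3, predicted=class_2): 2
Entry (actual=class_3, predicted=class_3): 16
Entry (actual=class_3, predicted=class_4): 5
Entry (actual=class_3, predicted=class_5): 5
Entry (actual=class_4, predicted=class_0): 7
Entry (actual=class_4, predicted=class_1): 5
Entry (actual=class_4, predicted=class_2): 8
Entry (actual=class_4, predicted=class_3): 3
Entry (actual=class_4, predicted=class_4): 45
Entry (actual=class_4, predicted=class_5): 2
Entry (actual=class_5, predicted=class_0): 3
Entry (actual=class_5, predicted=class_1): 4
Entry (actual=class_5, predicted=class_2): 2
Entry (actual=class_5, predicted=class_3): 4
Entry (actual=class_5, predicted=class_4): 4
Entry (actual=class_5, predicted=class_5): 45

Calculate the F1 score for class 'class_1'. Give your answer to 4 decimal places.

Take TP from the diagonal, FP from the rest of the 'class_1' prediction marginal, FN from the rest of the 'class_1' actual marginal.
F1 score = 2·TP/(2·TP+FP+FN).
class_1: TP=27, FP=5+13+4+5+4=31, FN=3+1+2+7+5=18 → 54/103 = 0.52427

0.5243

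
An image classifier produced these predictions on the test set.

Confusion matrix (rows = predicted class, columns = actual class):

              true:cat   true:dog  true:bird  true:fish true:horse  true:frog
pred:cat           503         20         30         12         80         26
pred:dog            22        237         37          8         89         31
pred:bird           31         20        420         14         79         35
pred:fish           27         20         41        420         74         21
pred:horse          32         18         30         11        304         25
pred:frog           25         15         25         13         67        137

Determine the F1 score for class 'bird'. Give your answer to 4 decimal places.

0.7107

One-vs-rest for 'bird': TP = diagonal; FP = other classes predicted 'bird'; FN = 'bird' predicted as other.
F1 score = 2·TP/(2·TP+FP+FN).
bird: TP=420, FP=31+20+14+79+35=179, FN=30+37+41+30+25=163 → 840/1182 = 0.71066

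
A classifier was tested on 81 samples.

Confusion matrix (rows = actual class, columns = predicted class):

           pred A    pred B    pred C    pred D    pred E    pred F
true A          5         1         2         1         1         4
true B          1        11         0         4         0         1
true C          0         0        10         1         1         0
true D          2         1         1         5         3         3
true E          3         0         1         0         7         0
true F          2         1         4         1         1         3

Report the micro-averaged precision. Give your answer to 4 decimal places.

0.5062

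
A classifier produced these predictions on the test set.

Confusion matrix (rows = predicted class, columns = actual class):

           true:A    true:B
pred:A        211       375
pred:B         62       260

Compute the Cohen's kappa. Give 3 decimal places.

0.137

Observed agreement pₒ = trace/N = 471/908 = 0.5187
Expected agreement pₑ = Σ (rowᵢ·colᵢ)/N² = (273·586 + 635·322)/908² = 0.4420
κ = (pₒ − pₑ)/(1 − pₑ) = (0.5187 − 0.4420)/(1 − 0.4420) = 0.137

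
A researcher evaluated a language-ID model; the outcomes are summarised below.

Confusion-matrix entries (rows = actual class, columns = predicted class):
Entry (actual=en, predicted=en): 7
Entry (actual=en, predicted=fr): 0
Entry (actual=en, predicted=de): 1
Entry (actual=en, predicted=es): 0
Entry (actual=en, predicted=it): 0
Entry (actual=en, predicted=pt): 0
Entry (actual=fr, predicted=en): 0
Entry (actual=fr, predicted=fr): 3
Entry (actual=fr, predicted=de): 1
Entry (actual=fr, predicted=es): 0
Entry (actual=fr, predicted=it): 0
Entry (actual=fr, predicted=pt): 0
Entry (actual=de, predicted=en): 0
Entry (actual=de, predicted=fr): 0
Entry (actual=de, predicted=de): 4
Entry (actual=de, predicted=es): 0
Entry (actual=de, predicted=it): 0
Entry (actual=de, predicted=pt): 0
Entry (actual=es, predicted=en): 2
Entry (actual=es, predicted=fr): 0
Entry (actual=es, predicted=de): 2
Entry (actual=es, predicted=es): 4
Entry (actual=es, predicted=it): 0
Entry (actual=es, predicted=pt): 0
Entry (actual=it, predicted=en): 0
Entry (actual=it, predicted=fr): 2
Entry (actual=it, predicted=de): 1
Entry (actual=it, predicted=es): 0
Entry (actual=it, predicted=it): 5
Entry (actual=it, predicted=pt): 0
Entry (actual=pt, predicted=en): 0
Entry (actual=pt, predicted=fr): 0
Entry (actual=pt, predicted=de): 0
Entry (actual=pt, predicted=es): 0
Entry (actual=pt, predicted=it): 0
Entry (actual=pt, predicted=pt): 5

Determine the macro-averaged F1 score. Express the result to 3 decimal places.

0.757

Per-class F1 score (2·TP/(2·TP+FP+FN)):
  en: TP=7, FP=0+0+2+0+0=2, FN=0+1+0+0+0=1 → 14/17 = 0.8235
  fr: TP=3, FP=0+0+0+2+0=2, FN=0+1+0+0+0=1 → 6/9 = 0.6667
  de: TP=4, FP=1+1+2+1+0=5, FN=0+0+0+0+0=0 → 8/13 = 0.6154
  es: TP=4, FP=0+0+0+0+0=0, FN=2+0+2+0+0=4 → 8/12 = 0.6667
  it: TP=5, FP=0+0+0+0+0=0, FN=0+2+1+0+0=3 → 10/13 = 0.7692
  pt: TP=5, FP=0+0+0+0+0=0, FN=0+0+0+0+0=0 → 10/10 = 1.0000
Macro-F1 score = mean = (0.8235 + 0.6667 + 0.6154 + 0.6667 + 0.7692 + 1.0000) / 6 = 0.757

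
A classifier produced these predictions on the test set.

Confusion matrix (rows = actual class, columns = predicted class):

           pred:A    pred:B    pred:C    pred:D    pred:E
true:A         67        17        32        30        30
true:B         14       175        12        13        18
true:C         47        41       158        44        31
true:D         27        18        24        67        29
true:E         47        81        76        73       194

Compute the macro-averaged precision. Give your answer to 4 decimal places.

Per-class precision (TP/(TP+FP)):
  A: TP=67, FP=14+47+27+47=135 → 67/202 = 0.33168
  B: TP=175, FP=17+41+18+81=157 → 175/332 = 0.52711
  C: TP=158, FP=32+12+24+76=144 → 158/302 = 0.52318
  D: TP=67, FP=30+13+44+73=160 → 67/227 = 0.29515
  E: TP=194, FP=30+18+31+29=108 → 194/302 = 0.64238
Macro-precision = mean = (0.33168 + 0.52711 + 0.52318 + 0.29515 + 0.64238) / 5 = 0.4639

0.4639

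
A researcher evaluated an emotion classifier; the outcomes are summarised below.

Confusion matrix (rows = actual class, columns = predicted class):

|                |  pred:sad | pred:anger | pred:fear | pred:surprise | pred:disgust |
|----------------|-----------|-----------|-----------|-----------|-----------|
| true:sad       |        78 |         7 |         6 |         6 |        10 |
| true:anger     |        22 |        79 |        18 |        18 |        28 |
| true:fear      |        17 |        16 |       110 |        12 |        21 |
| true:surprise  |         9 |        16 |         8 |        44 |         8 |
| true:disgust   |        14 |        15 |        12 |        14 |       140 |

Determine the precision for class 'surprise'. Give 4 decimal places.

precision = TP/(TP+FP).
surprise: TP=44, FP=6+18+12+14=50 → 44/94 = 0.46809

0.4681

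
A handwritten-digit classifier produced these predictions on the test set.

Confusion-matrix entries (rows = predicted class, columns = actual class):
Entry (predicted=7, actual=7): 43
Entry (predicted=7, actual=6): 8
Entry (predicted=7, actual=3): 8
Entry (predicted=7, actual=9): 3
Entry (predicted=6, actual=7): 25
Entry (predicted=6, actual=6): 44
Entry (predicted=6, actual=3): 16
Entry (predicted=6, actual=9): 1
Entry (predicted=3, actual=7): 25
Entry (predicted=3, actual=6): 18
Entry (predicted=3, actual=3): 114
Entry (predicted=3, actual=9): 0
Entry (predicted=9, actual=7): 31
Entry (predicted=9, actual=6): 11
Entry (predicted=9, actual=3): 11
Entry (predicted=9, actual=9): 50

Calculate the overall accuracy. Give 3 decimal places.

0.615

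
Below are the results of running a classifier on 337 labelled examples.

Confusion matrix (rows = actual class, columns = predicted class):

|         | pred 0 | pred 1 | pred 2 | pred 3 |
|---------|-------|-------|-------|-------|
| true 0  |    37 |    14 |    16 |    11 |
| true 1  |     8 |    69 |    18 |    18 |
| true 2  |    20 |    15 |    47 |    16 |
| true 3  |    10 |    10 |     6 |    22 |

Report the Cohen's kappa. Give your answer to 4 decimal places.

0.3483

Observed agreement pₒ = trace/N = 175/337 = 0.51929
Expected agreement pₑ = Σ (rowᵢ·colᵢ)/N² = (78·75 + 113·108 + 98·87 + 48·67)/337² = 0.26236
κ = (pₒ − pₑ)/(1 − pₑ) = (0.51929 − 0.26236)/(1 − 0.26236) = 0.3483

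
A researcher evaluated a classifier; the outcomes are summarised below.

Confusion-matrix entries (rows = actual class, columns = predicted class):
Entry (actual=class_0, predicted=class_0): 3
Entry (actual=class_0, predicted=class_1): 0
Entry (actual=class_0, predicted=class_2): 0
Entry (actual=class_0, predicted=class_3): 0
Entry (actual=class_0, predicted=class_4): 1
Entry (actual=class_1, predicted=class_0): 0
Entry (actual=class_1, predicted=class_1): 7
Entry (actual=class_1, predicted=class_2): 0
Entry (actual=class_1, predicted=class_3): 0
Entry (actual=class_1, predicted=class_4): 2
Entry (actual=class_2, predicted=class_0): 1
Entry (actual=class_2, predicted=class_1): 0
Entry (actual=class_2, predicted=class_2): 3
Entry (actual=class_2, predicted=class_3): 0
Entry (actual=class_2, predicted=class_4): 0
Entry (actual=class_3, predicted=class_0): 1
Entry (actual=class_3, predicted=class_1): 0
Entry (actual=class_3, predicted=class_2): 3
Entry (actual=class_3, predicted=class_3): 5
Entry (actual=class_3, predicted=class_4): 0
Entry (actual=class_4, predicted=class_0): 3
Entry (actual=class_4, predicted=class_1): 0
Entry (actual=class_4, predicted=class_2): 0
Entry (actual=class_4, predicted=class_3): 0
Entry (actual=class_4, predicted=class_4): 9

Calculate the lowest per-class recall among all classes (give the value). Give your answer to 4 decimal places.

0.5556

Per-class recall (TP/(TP+FN)):
  class_0: TP=3, FN=0+0+0+1=1 → 3/4 = 0.75000
  class_1: TP=7, FN=0+0+0+2=2 → 7/9 = 0.77778
  class_2: TP=3, FN=1+0+0+0=1 → 3/4 = 0.75000
  class_3: TP=5, FN=1+0+3+0=4 → 5/9 = 0.55556
  class_4: TP=9, FN=3+0+0+0=3 → 9/12 = 0.75000
Lowest is class 'class_3' with recall = 0.5556.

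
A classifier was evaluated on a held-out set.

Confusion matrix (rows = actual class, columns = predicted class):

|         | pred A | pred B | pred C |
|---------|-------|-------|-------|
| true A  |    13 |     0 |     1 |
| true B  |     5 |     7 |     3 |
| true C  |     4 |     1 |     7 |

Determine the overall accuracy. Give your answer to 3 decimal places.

Accuracy = trace / total = (13+7+7=27) / 41 = 27/41 = 0.659

0.659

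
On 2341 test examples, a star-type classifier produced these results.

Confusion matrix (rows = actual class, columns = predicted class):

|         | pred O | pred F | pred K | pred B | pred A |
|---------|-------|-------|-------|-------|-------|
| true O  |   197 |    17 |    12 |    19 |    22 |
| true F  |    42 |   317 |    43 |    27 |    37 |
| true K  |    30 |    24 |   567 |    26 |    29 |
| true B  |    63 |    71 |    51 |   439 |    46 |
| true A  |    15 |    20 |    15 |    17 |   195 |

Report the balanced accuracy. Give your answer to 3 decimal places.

Balanced accuracy = mean of per-class recall.
  O: recall = 197/267 = 0.7378
  F: recall = 317/466 = 0.6803
  K: recall = 567/676 = 0.8388
  B: recall = 439/670 = 0.6552
  A: recall = 195/262 = 0.7443
Mean = (0.7378 + 0.6803 + 0.8388 + 0.6552 + 0.7443) / 5 = 0.731

0.731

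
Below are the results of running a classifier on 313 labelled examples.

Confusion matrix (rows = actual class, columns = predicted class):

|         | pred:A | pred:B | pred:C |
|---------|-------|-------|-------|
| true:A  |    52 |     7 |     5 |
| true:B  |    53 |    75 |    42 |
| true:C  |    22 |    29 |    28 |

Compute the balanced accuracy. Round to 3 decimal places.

0.536

Balanced accuracy = mean of per-class recall.
  A: recall = 52/64 = 0.8125
  B: recall = 75/170 = 0.4412
  C: recall = 28/79 = 0.3544
Mean = (0.8125 + 0.4412 + 0.3544) / 3 = 0.536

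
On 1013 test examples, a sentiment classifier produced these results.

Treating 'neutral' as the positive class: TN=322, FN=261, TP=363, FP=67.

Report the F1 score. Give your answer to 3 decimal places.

0.689

Precision = TP/(TP+FP) = 363/430 = 0.8442
Recall = TP/(TP+FN) = 363/624 = 0.5817
F1 = 2·TP/(2·TP+FP+FN) = 726/1054 = 0.689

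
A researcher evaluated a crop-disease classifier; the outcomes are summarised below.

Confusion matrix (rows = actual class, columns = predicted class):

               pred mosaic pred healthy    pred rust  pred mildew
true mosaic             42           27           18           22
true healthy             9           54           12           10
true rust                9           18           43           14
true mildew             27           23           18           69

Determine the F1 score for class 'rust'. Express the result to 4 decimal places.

0.4914

F1 score = 2·TP/(2·TP+FP+FN).
rust: TP=43, FP=18+12+18=48, FN=9+18+14=41 → 86/175 = 0.49143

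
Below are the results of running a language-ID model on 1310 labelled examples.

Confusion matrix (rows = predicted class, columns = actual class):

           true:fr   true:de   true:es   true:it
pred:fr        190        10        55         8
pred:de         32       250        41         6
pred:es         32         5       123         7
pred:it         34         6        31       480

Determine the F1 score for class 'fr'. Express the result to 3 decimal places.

Take TP from the diagonal, FP from the rest of the 'fr' prediction marginal, FN from the rest of the 'fr' actual marginal.
F1 score = 2·TP/(2·TP+FP+FN).
fr: TP=190, FP=10+55+8=73, FN=32+32+34=98 → 380/551 = 0.6897

0.690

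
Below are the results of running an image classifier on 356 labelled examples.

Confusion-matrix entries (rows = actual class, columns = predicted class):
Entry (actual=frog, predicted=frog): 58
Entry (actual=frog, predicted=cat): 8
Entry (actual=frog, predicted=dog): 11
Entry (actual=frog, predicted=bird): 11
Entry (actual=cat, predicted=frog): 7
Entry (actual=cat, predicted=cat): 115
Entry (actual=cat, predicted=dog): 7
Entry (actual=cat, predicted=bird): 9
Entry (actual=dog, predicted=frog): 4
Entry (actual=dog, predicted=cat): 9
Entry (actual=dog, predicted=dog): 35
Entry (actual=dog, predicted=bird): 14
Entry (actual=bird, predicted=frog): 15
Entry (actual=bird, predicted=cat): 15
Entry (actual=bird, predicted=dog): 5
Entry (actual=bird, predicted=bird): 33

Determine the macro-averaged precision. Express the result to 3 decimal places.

Per-class precision (TP/(TP+FP)):
  frog: TP=58, FP=7+4+15=26 → 58/84 = 0.6905
  cat: TP=115, FP=8+9+15=32 → 115/147 = 0.7823
  dog: TP=35, FP=11+7+5=23 → 35/58 = 0.6034
  bird: TP=33, FP=11+9+14=34 → 33/67 = 0.4925
Macro-precision = mean = (0.6905 + 0.7823 + 0.6034 + 0.4925) / 4 = 0.642

0.642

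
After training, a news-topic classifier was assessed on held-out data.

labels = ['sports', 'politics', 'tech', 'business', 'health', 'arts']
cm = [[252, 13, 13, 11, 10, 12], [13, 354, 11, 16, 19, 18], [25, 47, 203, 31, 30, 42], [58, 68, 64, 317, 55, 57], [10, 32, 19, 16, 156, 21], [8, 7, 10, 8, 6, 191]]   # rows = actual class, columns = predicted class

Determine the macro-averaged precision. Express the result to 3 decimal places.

Per-class precision (TP/(TP+FP)):
  sports: TP=252, FP=13+25+58+10+8=114 → 252/366 = 0.6885
  politics: TP=354, FP=13+47+68+32+7=167 → 354/521 = 0.6795
  tech: TP=203, FP=13+11+64+19+10=117 → 203/320 = 0.6344
  business: TP=317, FP=11+16+31+16+8=82 → 317/399 = 0.7945
  health: TP=156, FP=10+19+30+55+6=120 → 156/276 = 0.5652
  arts: TP=191, FP=12+18+42+57+21=150 → 191/341 = 0.5601
Macro-precision = mean = (0.6885 + 0.6795 + 0.6344 + 0.7945 + 0.5652 + 0.5601) / 6 = 0.654

0.654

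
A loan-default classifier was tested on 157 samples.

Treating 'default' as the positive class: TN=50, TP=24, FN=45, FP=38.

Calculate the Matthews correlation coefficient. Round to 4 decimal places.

MCC = (TP·TN − FP·FN) / √((TP+FP)(TP+FN)(TN+FP)(TN+FN))
Numerator = 24·50 − 38·45 = -510
Denominator = √(62·69·88·95) = √35764080 = 5980.3077
MCC = -510 / 5980.3077 = -0.0853

-0.0853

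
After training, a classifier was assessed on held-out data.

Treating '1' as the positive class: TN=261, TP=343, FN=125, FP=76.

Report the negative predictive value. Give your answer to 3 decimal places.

NPV = TN/(TN+FN) = 261/(261+125) = 0.676

0.676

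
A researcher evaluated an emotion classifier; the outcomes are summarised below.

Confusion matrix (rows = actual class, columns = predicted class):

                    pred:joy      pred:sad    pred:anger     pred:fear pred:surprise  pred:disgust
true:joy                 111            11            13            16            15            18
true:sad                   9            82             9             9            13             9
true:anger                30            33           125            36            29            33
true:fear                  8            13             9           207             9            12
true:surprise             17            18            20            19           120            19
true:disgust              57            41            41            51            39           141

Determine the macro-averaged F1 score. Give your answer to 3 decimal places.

0.540

Per-class F1 score (2·TP/(2·TP+FP+FN)):
  joy: TP=111, FP=9+30+8+17+57=121, FN=11+13+16+15+18=73 → 222/416 = 0.5337
  sad: TP=82, FP=11+33+13+18+41=116, FN=9+9+9+13+9=49 → 164/329 = 0.4985
  anger: TP=125, FP=13+9+9+20+41=92, FN=30+33+36+29+33=161 → 250/503 = 0.4970
  fear: TP=207, FP=16+9+36+19+51=131, FN=8+13+9+9+12=51 → 414/596 = 0.6946
  surprise: TP=120, FP=15+13+29+9+39=105, FN=17+18+20+19+19=93 → 240/438 = 0.5479
  disgust: TP=141, FP=18+9+33+12+19=91, FN=57+41+41+51+39=229 → 282/602 = 0.4684
Macro-F1 score = mean = (0.5337 + 0.4985 + 0.4970 + 0.6946 + 0.5479 + 0.4684) / 6 = 0.540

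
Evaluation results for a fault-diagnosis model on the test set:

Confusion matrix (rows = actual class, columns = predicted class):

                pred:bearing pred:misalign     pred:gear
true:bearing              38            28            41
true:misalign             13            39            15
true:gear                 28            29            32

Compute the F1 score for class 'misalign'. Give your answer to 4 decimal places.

F1 score = 2·TP/(2·TP+FP+FN).
misalign: TP=39, FP=28+29=57, FN=13+15=28 → 78/163 = 0.47853

0.4785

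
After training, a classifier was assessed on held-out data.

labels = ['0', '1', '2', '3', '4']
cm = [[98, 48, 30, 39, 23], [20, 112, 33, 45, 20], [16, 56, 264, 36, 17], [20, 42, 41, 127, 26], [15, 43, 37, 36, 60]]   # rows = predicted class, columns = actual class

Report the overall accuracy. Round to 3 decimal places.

0.507

Accuracy = trace / total = (98+112+264+127+60=661) / 1304 = 661/1304 = 0.507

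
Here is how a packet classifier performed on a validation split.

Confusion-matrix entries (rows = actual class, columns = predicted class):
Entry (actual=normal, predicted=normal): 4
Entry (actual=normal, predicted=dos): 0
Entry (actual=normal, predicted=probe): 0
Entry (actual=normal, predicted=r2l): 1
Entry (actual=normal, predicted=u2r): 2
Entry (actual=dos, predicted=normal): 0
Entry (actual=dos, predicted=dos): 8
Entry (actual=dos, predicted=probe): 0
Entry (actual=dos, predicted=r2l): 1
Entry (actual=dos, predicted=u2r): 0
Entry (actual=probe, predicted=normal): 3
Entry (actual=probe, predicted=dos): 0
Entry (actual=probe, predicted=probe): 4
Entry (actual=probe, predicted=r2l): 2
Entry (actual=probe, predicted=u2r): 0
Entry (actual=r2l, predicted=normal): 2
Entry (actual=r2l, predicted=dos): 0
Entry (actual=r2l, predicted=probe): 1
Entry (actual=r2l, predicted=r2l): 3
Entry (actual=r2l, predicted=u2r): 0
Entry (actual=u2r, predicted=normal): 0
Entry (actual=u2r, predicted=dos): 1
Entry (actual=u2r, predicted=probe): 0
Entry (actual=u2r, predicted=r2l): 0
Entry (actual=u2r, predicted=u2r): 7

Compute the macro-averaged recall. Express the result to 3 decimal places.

0.656

Per-class recall (TP/(TP+FN)):
  normal: TP=4, FN=0+0+1+2=3 → 4/7 = 0.5714
  dos: TP=8, FN=0+0+1+0=1 → 8/9 = 0.8889
  probe: TP=4, FN=3+0+2+0=5 → 4/9 = 0.4444
  r2l: TP=3, FN=2+0+1+0=3 → 3/6 = 0.5000
  u2r: TP=7, FN=0+1+0+0=1 → 7/8 = 0.8750
Macro-recall = mean = (0.5714 + 0.8889 + 0.4444 + 0.5000 + 0.8750) / 5 = 0.656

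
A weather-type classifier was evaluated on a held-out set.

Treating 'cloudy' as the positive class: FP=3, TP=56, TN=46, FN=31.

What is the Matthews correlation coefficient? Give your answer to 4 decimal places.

0.5642

MCC = (TP·TN − FP·FN) / √((TP+FP)(TP+FN)(TN+FP)(TN+FN))
Numerator = 56·46 − 3·31 = 2483
Denominator = √(59·87·49·77) = √19366809 = 4400.7737
MCC = 2483 / 4400.7737 = 0.5642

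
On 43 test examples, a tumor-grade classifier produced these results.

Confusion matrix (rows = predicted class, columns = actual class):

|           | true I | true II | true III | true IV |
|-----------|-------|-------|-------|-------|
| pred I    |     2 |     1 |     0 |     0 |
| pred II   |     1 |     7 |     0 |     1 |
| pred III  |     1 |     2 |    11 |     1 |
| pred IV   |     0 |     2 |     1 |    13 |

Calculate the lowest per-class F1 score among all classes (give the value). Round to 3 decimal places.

0.571

Per-class F1 score (2·TP/(2·TP+FP+FN)):
  I: TP=2, FP=1+0+0=1, FN=1+1+0=2 → 4/7 = 0.5714
  II: TP=7, FP=1+0+1=2, FN=1+2+2=5 → 14/21 = 0.6667
  III: TP=11, FP=1+2+1=4, FN=0+0+1=1 → 22/27 = 0.8148
  IV: TP=13, FP=0+2+1=3, FN=0+1+1=2 → 26/31 = 0.8387
Lowest is class 'I' with F1 score = 0.571.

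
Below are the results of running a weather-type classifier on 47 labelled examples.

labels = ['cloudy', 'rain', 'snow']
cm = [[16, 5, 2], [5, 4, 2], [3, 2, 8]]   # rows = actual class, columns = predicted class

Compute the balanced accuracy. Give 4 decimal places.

0.5582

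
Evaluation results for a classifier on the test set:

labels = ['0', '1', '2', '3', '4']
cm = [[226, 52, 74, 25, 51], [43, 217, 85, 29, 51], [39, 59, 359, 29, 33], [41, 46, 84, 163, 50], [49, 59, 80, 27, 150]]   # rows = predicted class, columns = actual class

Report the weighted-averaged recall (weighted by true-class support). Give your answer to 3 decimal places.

0.526

Per-class recall (TP/(TP+FN)):
  0: TP=226, FN=43+39+41+49=172 → 226/398 = 0.5678
  1: TP=217, FN=52+59+46+59=216 → 217/433 = 0.5012
  2: TP=359, FN=74+85+84+80=323 → 359/682 = 0.5264
  3: TP=163, FN=25+29+29+27=110 → 163/273 = 0.5971
  4: TP=150, FN=51+51+33+50=185 → 150/335 = 0.4478
Weighted-recall = Σ (supportᵢ/N)·recallᵢ with N=2121: (398/2121)·0.5678 + (433/2121)·0.5012 + (682/2121)·0.5264 + (273/2121)·0.5971 + (335/2121)·0.4478 = 0.526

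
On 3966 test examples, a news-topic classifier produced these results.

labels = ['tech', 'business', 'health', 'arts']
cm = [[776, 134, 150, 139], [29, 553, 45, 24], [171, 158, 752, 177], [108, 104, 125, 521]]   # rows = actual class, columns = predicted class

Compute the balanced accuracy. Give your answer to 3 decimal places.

0.675

Balanced accuracy = mean of per-class recall.
  tech: recall = 776/1199 = 0.6472
  business: recall = 553/651 = 0.8495
  health: recall = 752/1258 = 0.5978
  arts: recall = 521/858 = 0.6072
Mean = (0.6472 + 0.8495 + 0.5978 + 0.6072) / 4 = 0.675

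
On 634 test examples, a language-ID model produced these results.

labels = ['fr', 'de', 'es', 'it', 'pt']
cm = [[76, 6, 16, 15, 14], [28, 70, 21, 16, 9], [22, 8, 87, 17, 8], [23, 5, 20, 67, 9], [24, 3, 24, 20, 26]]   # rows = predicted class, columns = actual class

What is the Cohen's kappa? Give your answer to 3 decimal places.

Observed agreement pₒ = trace/N = 326/634 = 0.5142
Expected agreement pₑ = Σ (rowᵢ·colᵢ)/N² = (173·127 + 92·144 + 168·142 + 135·124 + 66·97)/634² = 0.2045
κ = (pₒ − pₑ)/(1 − pₑ) = (0.5142 − 0.2045)/(1 − 0.2045) = 0.389

0.389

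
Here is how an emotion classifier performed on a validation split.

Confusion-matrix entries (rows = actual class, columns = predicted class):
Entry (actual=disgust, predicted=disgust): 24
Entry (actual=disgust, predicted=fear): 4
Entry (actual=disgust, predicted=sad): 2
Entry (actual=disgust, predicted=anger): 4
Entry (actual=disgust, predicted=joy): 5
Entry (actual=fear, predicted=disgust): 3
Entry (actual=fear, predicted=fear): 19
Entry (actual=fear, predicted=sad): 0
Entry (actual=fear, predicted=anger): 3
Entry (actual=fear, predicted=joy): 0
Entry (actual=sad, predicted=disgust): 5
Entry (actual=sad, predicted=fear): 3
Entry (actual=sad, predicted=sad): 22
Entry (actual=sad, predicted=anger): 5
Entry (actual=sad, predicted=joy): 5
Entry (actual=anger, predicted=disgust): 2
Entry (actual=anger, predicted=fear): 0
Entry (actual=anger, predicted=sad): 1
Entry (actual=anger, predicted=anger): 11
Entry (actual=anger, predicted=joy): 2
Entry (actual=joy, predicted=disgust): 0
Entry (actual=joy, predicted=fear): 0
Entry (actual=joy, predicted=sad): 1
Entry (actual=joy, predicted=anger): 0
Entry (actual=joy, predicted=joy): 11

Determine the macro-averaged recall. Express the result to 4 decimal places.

0.7059

Per-class recall (TP/(TP+FN)):
  disgust: TP=24, FN=4+2+4+5=15 → 24/39 = 0.61538
  fear: TP=19, FN=3+0+3+0=6 → 19/25 = 0.76000
  sad: TP=22, FN=5+3+5+5=18 → 22/40 = 0.55000
  anger: TP=11, FN=2+0+1+2=5 → 11/16 = 0.68750
  joy: TP=11, FN=0+0+1+0=1 → 11/12 = 0.91667
Macro-recall = mean = (0.61538 + 0.76000 + 0.55000 + 0.68750 + 0.91667) / 5 = 0.7059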